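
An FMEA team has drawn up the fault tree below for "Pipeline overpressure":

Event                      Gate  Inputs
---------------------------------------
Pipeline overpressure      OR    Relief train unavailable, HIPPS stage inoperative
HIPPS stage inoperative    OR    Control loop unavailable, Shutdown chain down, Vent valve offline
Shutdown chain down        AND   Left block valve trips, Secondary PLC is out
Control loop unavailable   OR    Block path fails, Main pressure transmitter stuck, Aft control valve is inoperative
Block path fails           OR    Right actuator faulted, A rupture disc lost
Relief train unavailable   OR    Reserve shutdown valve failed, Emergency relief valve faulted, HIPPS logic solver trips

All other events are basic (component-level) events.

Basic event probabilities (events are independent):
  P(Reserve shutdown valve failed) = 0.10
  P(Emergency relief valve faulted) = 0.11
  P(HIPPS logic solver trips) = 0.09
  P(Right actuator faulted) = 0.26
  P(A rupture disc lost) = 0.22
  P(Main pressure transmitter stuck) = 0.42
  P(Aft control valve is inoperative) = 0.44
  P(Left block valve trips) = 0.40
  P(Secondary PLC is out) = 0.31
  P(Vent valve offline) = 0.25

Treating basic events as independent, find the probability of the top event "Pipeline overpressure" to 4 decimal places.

0.9102

P(Relief train unavailable) [OR] = 1 − (1−0.10) × (1−0.11) × (1−0.09) = 0.271090
P(Block path fails) [OR] = 1 − (1−0.26) × (1−0.22) = 0.422800
P(Control loop unavailable) [OR] = 1 − (1−0.422800) × (1−0.42) × (1−0.44) = 0.812525
P(Shutdown chain down) [AND] = 0.40 × 0.31 = 0.124000
P(HIPPS stage inoperative) [OR] = 1 − (1−0.812525) × (1−0.124000) × (1−0.25) = 0.876829
P(Pipeline overpressure) [OR] = 1 − (1−0.271090) × (1−0.876829) = 0.910219
Rounded to 4 decimal places: P(Pipeline overpressure) ≈ 0.9102.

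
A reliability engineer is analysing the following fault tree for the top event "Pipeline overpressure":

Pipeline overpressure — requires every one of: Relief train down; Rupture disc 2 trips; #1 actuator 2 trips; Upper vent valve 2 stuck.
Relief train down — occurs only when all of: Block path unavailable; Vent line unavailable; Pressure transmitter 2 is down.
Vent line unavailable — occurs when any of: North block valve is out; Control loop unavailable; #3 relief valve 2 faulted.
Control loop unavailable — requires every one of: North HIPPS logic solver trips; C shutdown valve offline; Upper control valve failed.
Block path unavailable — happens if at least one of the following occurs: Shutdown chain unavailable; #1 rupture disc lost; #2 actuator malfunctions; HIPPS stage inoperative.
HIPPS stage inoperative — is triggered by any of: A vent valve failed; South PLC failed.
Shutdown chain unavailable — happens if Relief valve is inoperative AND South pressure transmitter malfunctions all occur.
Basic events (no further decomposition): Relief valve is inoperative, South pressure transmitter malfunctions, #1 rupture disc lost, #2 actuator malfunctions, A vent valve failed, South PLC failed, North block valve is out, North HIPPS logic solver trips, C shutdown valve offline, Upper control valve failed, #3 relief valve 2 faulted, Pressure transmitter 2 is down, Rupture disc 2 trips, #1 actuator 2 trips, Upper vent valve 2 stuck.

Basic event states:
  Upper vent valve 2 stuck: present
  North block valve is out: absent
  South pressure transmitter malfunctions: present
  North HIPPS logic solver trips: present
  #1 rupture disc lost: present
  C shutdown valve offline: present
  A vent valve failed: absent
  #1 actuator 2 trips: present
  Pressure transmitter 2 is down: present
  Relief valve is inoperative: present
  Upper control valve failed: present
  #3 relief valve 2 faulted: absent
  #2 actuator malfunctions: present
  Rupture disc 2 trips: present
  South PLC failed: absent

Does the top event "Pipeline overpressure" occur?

Yes

Shutdown chain unavailable [AND]: Relief valve is inoperative=occurs, South pressure transmitter malfunctions=occurs → all inputs occur → occurs.
HIPPS stage inoperative [OR]: A vent valve failed=not, South PLC failed=not → no input occurs → does not occur.
Block path unavailable [OR]: Shutdown chain unavailable=occurs, #1 rupture disc lost=occurs, #2 actuator malfunctions=occurs, HIPPS stage inoperative=not → at least one input occurs → occurs.
Control loop unavailable [AND]: North HIPPS logic solver trips=occurs, C shutdown valve offline=occurs, Upper control valve failed=occurs → all inputs occur → occurs.
Vent line unavailable [OR]: North block valve is out=not, Control loop unavailable=occurs, #3 relief valve 2 faulted=not → at least one input occurs → occurs.
Relief train down [AND]: Block path unavailable=occurs, Vent line unavailable=occurs, Pressure transmitter 2 is down=occurs → all inputs occur → occurs.
Pipeline overpressure [AND]: Relief train down=occurs, Rupture disc 2 trips=occurs, #1 actuator 2 trips=occurs, Upper vent valve 2 stuck=occurs → all inputs occur → occurs.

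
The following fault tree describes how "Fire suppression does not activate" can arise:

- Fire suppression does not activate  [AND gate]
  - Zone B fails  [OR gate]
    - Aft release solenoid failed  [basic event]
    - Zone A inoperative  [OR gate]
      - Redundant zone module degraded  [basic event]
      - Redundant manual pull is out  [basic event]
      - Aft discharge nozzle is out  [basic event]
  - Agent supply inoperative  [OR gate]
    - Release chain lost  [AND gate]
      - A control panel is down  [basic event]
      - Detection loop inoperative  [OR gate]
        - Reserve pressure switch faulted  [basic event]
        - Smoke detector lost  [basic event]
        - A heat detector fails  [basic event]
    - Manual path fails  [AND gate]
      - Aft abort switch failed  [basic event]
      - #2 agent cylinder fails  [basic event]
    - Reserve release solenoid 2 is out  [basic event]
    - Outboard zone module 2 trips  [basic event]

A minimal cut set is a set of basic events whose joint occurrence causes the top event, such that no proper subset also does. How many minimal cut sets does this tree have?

24

Zone A inoperative [OR]: union of children's cut sets → 3 cut set(s).
Zone B fails [OR]: union of children's cut sets → 4 cut set(s).
Detection loop inoperative [OR]: union of children's cut sets → 3 cut set(s).
Release chain lost [AND]: one cut set from each child combined → 1 × 3 = 3 cut set(s).
Manual path fails [AND]: one cut set from each child combined → 1 × 1 = 1 cut set(s).
Agent supply inoperative [OR]: union of children's cut sets → 6 cut set(s).
Fire suppression does not activate [AND]: one cut set from each child combined → 4 × 6 = 24 cut set(s).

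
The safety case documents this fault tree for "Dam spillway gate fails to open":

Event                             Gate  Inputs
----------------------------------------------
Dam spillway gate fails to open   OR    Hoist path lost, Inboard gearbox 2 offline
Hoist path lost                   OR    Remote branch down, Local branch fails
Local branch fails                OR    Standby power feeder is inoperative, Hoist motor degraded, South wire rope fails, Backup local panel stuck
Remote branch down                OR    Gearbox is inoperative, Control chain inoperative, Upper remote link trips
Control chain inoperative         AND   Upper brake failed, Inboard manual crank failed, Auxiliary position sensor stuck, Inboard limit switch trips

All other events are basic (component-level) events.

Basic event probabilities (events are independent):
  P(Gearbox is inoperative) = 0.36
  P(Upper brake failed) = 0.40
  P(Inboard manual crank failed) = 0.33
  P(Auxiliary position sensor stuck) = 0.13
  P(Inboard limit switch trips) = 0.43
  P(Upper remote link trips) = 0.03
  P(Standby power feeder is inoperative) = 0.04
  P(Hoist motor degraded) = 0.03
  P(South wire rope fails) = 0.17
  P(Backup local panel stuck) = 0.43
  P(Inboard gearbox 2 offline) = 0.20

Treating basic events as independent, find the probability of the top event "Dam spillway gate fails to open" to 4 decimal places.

P(Control chain inoperative) [AND] = 0.40 × 0.33 × 0.13 × 0.43 = 0.007379
P(Remote branch down) [OR] = 1 − (1−0.36) × (1−0.007379) × (1−0.03) = 0.383781
P(Local branch fails) [OR] = 1 − (1−0.04) × (1−0.03) × (1−0.17) × (1−0.43) = 0.559449
P(Hoist path lost) [OR] = 1 − (1−0.383781) × (1−0.559449) = 0.728524
P(Dam spillway gate fails to open) [OR] = 1 − (1−0.728524) × (1−0.20) = 0.782819
Rounded to 4 decimal places: P(Dam spillway gate fails to open) ≈ 0.7828.

0.7828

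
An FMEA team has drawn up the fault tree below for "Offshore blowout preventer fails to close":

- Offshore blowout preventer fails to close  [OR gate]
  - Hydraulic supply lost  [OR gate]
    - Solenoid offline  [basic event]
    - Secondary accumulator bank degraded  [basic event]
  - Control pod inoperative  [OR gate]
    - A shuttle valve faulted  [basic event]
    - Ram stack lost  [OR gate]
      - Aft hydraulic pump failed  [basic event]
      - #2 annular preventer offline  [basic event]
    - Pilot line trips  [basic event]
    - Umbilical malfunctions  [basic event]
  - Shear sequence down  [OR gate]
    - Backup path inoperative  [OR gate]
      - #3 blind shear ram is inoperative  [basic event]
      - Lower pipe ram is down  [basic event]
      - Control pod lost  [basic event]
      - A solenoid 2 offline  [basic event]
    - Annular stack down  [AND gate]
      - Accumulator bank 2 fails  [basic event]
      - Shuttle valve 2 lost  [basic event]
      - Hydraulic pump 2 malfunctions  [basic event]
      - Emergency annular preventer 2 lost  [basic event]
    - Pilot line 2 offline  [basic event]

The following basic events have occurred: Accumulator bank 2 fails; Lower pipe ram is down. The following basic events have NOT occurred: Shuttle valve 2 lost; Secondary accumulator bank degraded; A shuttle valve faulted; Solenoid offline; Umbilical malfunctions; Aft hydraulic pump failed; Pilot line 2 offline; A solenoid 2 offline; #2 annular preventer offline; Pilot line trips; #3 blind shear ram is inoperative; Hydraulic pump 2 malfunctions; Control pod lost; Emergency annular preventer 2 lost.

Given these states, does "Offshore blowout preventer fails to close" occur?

Hydraulic supply lost [OR]: Solenoid offline=not, Secondary accumulator bank degraded=not → no input occurs → does not occur.
Ram stack lost [OR]: Aft hydraulic pump failed=not, #2 annular preventer offline=not → no input occurs → does not occur.
Control pod inoperative [OR]: A shuttle valve faulted=not, Ram stack lost=not, Pilot line trips=not, Umbilical malfunctions=not → no input occurs → does not occur.
Backup path inoperative [OR]: #3 blind shear ram is inoperative=not, Lower pipe ram is down=occurs, Control pod lost=not, A solenoid 2 offline=not → at least one input occurs → occurs.
Annular stack down [AND]: Accumulator bank 2 fails=occurs, Shuttle valve 2 lost=not, Hydraulic pump 2 malfunctions=not, Emergency annular preventer 2 lost=not → not all inputs occur → does not occur.
Shear sequence down [OR]: Backup path inoperative=occurs, Annular stack down=not, Pilot line 2 offline=not → at least one input occurs → occurs.
Offshore blowout preventer fails to close [OR]: Hydraulic supply lost=not, Control pod inoperative=not, Shear sequence down=occurs → at least one input occurs → occurs.

Yes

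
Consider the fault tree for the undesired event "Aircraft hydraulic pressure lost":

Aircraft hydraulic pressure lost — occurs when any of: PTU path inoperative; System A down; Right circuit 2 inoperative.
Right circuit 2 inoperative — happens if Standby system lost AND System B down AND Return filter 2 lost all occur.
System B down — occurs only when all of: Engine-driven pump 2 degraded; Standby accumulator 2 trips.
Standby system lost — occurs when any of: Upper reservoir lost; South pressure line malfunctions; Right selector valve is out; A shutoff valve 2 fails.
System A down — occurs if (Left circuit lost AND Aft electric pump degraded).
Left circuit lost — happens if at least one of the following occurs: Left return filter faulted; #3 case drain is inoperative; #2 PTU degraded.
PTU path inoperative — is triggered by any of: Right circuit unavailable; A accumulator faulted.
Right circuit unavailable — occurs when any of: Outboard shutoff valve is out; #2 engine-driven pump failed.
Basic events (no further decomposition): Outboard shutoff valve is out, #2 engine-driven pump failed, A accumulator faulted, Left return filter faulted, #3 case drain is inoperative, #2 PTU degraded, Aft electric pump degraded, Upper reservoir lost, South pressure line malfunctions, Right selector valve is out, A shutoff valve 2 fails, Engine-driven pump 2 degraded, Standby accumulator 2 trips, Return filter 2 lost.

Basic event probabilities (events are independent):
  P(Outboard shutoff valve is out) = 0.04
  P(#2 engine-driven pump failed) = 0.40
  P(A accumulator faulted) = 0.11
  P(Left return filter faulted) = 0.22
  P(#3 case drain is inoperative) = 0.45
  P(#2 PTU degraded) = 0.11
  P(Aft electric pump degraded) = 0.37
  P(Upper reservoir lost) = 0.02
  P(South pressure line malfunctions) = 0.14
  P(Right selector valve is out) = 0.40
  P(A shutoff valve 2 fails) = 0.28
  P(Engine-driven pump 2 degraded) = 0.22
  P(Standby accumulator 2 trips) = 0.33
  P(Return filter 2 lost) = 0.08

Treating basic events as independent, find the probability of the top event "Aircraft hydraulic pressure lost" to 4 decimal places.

0.6061

P(Right circuit unavailable) [OR] = 1 − (1−0.04) × (1−0.40) = 0.424000
P(PTU path inoperative) [OR] = 1 − (1−0.424000) × (1−0.11) = 0.487360
P(Left circuit lost) [OR] = 1 − (1−0.22) × (1−0.45) × (1−0.11) = 0.618190
P(System A down) [AND] = 0.618190 × 0.37 = 0.228730
P(Standby system lost) [OR] = 1 − (1−0.02) × (1−0.14) × (1−0.40) × (1−0.28) = 0.635910
P(System B down) [AND] = 0.22 × 0.33 = 0.072600
P(Right circuit 2 inoperative) [AND] = 0.635910 × 0.072600 × 0.08 = 0.003693
P(Aircraft hydraulic pressure lost) [OR] = 1 − (1−0.487360) × (1−0.228730) × (1−0.003693) = 0.606076
Rounded to 4 decimal places: P(Aircraft hydraulic pressure lost) ≈ 0.6061.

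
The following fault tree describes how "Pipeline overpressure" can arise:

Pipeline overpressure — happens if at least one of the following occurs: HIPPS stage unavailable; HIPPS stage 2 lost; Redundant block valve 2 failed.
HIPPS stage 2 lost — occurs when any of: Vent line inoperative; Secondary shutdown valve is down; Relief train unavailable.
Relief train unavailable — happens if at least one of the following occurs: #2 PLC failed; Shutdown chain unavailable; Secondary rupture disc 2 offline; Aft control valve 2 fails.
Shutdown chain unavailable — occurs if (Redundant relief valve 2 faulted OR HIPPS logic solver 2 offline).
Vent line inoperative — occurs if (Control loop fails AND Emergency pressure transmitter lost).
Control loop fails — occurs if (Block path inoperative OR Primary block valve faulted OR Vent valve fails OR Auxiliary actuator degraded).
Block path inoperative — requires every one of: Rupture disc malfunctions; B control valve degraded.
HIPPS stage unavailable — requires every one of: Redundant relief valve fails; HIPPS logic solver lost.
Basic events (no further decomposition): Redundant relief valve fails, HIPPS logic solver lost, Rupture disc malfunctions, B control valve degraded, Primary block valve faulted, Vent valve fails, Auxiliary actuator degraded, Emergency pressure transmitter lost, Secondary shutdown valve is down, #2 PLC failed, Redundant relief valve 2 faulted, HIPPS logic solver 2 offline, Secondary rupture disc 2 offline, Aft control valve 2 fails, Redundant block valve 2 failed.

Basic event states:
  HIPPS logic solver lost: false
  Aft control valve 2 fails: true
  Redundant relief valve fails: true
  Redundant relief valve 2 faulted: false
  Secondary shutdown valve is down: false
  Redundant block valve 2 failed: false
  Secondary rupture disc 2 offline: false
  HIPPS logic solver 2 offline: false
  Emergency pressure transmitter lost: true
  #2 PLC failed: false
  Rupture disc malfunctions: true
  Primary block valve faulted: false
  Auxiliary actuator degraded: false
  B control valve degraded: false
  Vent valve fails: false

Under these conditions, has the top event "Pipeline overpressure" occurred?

Yes

HIPPS stage unavailable [AND]: Redundant relief valve fails=occurs, HIPPS logic solver lost=not → not all inputs occur → does not occur.
Block path inoperative [AND]: Rupture disc malfunctions=occurs, B control valve degraded=not → not all inputs occur → does not occur.
Control loop fails [OR]: Block path inoperative=not, Primary block valve faulted=not, Vent valve fails=not, Auxiliary actuator degraded=not → no input occurs → does not occur.
Vent line inoperative [AND]: Control loop fails=not, Emergency pressure transmitter lost=occurs → not all inputs occur → does not occur.
Shutdown chain unavailable [OR]: Redundant relief valve 2 faulted=not, HIPPS logic solver 2 offline=not → no input occurs → does not occur.
Relief train unavailable [OR]: #2 PLC failed=not, Shutdown chain unavailable=not, Secondary rupture disc 2 offline=not, Aft control valve 2 fails=occurs → at least one input occurs → occurs.
HIPPS stage 2 lost [OR]: Vent line inoperative=not, Secondary shutdown valve is down=not, Relief train unavailable=occurs → at least one input occurs → occurs.
Pipeline overpressure [OR]: HIPPS stage unavailable=not, HIPPS stage 2 lost=occurs, Redundant block valve 2 failed=not → at least one input occurs → occurs.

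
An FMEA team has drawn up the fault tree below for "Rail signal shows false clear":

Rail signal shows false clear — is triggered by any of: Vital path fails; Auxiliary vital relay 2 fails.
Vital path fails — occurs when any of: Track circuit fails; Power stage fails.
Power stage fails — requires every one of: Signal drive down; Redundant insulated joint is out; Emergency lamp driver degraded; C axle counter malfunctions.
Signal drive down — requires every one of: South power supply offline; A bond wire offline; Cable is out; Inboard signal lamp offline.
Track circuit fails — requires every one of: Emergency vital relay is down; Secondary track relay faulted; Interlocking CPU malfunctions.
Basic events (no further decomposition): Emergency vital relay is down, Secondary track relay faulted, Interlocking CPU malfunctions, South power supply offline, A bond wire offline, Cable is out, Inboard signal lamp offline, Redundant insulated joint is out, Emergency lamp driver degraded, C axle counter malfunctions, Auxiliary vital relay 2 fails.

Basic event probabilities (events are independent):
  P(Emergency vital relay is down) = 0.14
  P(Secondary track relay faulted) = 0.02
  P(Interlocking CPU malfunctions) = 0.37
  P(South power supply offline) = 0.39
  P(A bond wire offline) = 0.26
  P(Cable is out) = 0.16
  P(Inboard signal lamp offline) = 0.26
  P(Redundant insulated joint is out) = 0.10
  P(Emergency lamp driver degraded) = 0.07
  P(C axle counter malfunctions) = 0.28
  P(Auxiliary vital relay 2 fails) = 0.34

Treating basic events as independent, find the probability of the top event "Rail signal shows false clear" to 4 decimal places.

0.3407

P(Track circuit fails) [AND] = 0.14 × 0.02 × 0.37 = 0.001036
P(Signal drive down) [AND] = 0.39 × 0.26 × 0.16 × 0.26 = 0.004218
P(Power stage fails) [AND] = 0.004218 × 0.10 × 0.07 × 0.28 = 0.000008
P(Vital path fails) [OR] = 1 − (1−0.001036) × (1−0.000008) = 0.001044
P(Rail signal shows false clear) [OR] = 1 − (1−0.001044) × (1−0.34) = 0.340689
Rounded to 4 decimal places: P(Rail signal shows false clear) ≈ 0.3407.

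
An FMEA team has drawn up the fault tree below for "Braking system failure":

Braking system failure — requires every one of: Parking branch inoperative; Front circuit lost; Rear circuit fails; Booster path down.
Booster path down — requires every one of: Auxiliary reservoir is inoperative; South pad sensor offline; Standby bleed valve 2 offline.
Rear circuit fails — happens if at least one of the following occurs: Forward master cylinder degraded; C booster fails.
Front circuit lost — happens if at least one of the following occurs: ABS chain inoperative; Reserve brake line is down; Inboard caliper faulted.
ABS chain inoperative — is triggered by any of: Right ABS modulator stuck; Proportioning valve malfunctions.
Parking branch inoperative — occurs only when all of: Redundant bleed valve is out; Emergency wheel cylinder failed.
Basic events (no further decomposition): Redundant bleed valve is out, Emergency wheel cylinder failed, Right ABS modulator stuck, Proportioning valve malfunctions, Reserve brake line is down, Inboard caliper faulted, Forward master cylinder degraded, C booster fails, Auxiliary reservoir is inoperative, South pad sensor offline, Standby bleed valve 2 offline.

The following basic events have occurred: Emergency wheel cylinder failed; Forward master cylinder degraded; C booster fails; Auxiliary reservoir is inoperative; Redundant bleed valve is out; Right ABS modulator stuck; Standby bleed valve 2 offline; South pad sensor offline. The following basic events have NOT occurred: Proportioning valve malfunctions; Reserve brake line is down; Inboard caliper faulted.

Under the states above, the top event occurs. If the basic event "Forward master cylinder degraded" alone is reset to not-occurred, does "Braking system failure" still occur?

Counterfactual: set "Forward master cylinder degraded" to not occurred.
Parking branch inoperative [AND]: Redundant bleed valve is out=occurs, Emergency wheel cylinder failed=occurs → all inputs occur → occurs.
ABS chain inoperative [OR]: Right ABS modulator stuck=occurs, Proportioning valve malfunctions=not → at least one input occurs → occurs.
Front circuit lost [OR]: ABS chain inoperative=occurs, Reserve brake line is down=not, Inboard caliper faulted=not → at least one input occurs → occurs.
Rear circuit fails [OR]: Forward master cylinder degraded=not, C booster fails=occurs → at least one input occurs → occurs.
Booster path down [AND]: Auxiliary reservoir is inoperative=occurs, South pad sensor offline=occurs, Standby bleed valve 2 offline=occurs → all inputs occur → occurs.
Braking system failure [AND]: Parking branch inoperative=occurs, Front circuit lost=occurs, Rear circuit fails=occurs, Booster path down=occurs → all inputs occur → occurs.

Yes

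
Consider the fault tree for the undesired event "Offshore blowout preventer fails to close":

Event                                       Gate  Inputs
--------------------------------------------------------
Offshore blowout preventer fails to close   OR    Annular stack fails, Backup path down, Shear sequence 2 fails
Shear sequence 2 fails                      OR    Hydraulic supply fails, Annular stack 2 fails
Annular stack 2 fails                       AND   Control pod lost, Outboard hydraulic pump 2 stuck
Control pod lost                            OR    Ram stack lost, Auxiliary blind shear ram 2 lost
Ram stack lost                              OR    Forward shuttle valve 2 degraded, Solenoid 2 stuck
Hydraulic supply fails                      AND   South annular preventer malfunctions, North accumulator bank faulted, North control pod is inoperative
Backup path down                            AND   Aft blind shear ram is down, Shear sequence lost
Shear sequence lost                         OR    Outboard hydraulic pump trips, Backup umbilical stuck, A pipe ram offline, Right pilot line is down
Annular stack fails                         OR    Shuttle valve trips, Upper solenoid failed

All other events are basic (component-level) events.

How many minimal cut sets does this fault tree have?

10

Annular stack fails [OR]: union of children's cut sets → 2 cut set(s).
Shear sequence lost [OR]: union of children's cut sets → 4 cut set(s).
Backup path down [AND]: one cut set from each child combined → 1 × 4 = 4 cut set(s).
Hydraulic supply fails [AND]: one cut set from each child combined → 1 × 1 × 1 = 1 cut set(s).
Ram stack lost [OR]: union of children's cut sets → 2 cut set(s).
Control pod lost [OR]: union of children's cut sets → 3 cut set(s).
Annular stack 2 fails [AND]: one cut set from each child combined → 3 × 1 = 3 cut set(s).
Shear sequence 2 fails [OR]: union of children's cut sets → 4 cut set(s).
Offshore blowout preventer fails to close [OR]: union of children's cut sets → 10 cut set(s).
Minimal cut sets: {Shuttle valve trips}; {Upper solenoid failed}; {Aft blind shear ram is down, Outboard hydraulic pump trips}; {Aft blind shear ram is down, Backup umbilical stuck}; {A pipe ram offline, Aft blind shear ram is down}; {Aft blind shear ram is down, Right pilot line is down}; {North accumulator bank faulted, North control pod is inoperative, South annular preventer malfunctions}; {Forward shuttle valve 2 degraded, Outboard hydraulic pump 2 stuck}; {Outboard hydraulic pump 2 stuck, Solenoid 2 stuck}; {Auxiliary blind shear ram 2 lost, Outboard hydraulic pump 2 stuck}.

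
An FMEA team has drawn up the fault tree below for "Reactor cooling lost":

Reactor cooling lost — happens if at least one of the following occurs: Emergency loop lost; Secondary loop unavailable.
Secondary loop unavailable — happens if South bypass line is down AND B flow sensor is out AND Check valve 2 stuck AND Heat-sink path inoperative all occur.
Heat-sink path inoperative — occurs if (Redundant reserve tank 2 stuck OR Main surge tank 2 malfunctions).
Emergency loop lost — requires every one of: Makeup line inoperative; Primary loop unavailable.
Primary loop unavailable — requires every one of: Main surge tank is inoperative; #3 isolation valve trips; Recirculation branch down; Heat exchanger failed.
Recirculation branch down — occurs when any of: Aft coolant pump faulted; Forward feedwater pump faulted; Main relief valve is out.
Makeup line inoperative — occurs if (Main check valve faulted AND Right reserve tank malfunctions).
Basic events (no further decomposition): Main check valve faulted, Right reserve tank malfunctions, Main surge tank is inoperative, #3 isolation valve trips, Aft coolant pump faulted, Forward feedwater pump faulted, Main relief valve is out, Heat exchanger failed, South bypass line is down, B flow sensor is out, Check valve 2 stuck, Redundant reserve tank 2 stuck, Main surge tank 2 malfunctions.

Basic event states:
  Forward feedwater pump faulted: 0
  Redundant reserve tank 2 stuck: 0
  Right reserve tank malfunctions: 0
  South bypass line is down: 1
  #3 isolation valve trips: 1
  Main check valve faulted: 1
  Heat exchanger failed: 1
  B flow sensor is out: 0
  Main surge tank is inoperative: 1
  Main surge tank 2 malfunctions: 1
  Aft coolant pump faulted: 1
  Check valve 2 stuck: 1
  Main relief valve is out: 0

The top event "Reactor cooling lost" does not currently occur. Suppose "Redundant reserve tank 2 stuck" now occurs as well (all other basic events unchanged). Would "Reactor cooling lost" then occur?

Counterfactual: set "Redundant reserve tank 2 stuck" to occurred.
Makeup line inoperative [AND]: Main check valve faulted=occurs, Right reserve tank malfunctions=not → not all inputs occur → does not occur.
Recirculation branch down [OR]: Aft coolant pump faulted=occurs, Forward feedwater pump faulted=not, Main relief valve is out=not → at least one input occurs → occurs.
Primary loop unavailable [AND]: Main surge tank is inoperative=occurs, #3 isolation valve trips=occurs, Recirculation branch down=occurs, Heat exchanger failed=occurs → all inputs occur → occurs.
Emergency loop lost [AND]: Makeup line inoperative=not, Primary loop unavailable=occurs → not all inputs occur → does not occur.
Heat-sink path inoperative [OR]: Redundant reserve tank 2 stuck=occurs, Main surge tank 2 malfunctions=occurs → at least one input occurs → occurs.
Secondary loop unavailable [AND]: South bypass line is down=occurs, B flow sensor is out=not, Check valve 2 stuck=occurs, Heat-sink path inoperative=occurs → not all inputs occur → does not occur.
Reactor cooling lost [OR]: Emergency loop lost=not, Secondary loop unavailable=not → no input occurs → does not occur.

No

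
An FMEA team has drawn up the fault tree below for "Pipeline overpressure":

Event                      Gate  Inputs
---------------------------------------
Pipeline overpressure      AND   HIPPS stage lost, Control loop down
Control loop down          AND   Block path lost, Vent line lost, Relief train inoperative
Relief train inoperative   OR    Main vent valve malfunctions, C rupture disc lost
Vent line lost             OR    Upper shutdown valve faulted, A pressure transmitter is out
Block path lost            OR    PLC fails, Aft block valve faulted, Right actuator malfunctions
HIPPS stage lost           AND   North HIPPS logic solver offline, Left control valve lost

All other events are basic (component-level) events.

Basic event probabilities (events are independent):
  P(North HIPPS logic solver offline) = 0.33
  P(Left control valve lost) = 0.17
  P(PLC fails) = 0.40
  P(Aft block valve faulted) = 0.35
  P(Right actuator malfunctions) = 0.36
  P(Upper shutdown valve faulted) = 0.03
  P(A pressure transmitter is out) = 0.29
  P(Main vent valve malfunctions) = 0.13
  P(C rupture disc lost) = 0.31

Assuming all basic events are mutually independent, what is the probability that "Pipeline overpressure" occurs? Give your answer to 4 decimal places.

P(HIPPS stage lost) [AND] = 0.33 × 0.17 = 0.056100
P(Block path lost) [OR] = 1 − (1−0.40) × (1−0.35) × (1−0.36) = 0.750400
P(Vent line lost) [OR] = 1 − (1−0.03) × (1−0.29) = 0.311300
P(Relief train inoperative) [OR] = 1 − (1−0.13) × (1−0.31) = 0.399700
P(Control loop down) [AND] = 0.750400 × 0.311300 × 0.399700 = 0.093370
P(Pipeline overpressure) [AND] = 0.056100 × 0.093370 = 0.005238
Rounded to 4 decimal places: P(Pipeline overpressure) ≈ 0.0052.

0.0052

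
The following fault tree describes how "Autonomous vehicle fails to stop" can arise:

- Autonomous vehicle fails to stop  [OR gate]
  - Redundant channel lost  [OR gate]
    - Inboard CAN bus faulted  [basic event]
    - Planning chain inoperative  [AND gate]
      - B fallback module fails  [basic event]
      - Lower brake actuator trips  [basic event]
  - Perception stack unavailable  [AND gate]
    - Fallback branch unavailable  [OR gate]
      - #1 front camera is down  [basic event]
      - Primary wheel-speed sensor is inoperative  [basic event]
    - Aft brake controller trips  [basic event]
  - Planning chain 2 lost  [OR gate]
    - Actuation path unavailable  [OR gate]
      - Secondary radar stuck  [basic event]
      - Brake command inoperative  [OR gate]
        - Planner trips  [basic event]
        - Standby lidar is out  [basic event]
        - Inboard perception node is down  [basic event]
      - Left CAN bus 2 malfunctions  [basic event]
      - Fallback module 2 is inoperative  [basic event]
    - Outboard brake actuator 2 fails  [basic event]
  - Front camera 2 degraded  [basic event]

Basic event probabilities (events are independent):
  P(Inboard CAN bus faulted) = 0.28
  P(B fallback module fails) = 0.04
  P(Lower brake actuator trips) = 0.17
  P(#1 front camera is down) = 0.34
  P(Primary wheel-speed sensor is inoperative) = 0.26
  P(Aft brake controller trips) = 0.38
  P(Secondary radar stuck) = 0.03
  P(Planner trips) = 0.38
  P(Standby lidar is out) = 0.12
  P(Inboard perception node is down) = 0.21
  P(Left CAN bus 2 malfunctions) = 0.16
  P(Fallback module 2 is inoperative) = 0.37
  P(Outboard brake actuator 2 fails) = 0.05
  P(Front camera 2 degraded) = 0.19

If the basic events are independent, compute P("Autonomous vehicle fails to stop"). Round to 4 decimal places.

P(Planning chain inoperative) [AND] = 0.04 × 0.17 = 0.006800
P(Redundant channel lost) [OR] = 1 − (1−0.28) × (1−0.006800) = 0.284896
P(Fallback branch unavailable) [OR] = 1 − (1−0.34) × (1−0.26) = 0.511600
P(Perception stack unavailable) [AND] = 0.511600 × 0.38 = 0.194408
P(Brake command inoperative) [OR] = 1 − (1−0.38) × (1−0.12) × (1−0.21) = 0.568976
P(Actuation path unavailable) [OR] = 1 − (1−0.03) × (1−0.568976) × (1−0.16) × (1−0.37) = 0.778745
P(Planning chain 2 lost) [OR] = 1 − (1−0.778745) × (1−0.05) = 0.789808
P(Autonomous vehicle fails to stop) [OR] = 1 − (1−0.284896) × (1−0.194408) × (1−0.789808) × (1−0.19) = 0.901919
Rounded to 4 decimal places: P(Autonomous vehicle fails to stop) ≈ 0.9019.

0.9019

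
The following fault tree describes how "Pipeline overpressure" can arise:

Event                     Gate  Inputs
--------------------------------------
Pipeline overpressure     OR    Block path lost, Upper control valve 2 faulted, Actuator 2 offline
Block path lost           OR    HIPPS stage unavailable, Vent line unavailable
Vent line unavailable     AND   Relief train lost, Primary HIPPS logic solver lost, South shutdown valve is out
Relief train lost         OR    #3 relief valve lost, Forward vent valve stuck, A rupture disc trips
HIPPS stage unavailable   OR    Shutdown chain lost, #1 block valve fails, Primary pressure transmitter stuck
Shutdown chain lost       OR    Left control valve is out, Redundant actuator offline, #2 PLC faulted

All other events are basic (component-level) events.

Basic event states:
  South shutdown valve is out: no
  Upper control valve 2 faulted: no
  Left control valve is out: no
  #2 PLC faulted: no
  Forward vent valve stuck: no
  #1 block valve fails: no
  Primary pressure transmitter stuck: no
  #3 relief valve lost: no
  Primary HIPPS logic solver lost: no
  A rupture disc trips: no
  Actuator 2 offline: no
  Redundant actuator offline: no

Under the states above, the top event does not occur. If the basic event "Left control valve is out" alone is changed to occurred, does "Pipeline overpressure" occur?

Counterfactual: set "Left control valve is out" to occurred.
Shutdown chain lost [OR]: Left control valve is out=occurs, Redundant actuator offline=not, #2 PLC faulted=not → at least one input occurs → occurs.
HIPPS stage unavailable [OR]: Shutdown chain lost=occurs, #1 block valve fails=not, Primary pressure transmitter stuck=not → at least one input occurs → occurs.
Relief train lost [OR]: #3 relief valve lost=not, Forward vent valve stuck=not, A rupture disc trips=not → no input occurs → does not occur.
Vent line unavailable [AND]: Relief train lost=not, Primary HIPPS logic solver lost=not, South shutdown valve is out=not → not all inputs occur → does not occur.
Block path lost [OR]: HIPPS stage unavailable=occurs, Vent line unavailable=not → at least one input occurs → occurs.
Pipeline overpressure [OR]: Block path lost=occurs, Upper control valve 2 faulted=not, Actuator 2 offline=not → at least one input occurs → occurs.

Yes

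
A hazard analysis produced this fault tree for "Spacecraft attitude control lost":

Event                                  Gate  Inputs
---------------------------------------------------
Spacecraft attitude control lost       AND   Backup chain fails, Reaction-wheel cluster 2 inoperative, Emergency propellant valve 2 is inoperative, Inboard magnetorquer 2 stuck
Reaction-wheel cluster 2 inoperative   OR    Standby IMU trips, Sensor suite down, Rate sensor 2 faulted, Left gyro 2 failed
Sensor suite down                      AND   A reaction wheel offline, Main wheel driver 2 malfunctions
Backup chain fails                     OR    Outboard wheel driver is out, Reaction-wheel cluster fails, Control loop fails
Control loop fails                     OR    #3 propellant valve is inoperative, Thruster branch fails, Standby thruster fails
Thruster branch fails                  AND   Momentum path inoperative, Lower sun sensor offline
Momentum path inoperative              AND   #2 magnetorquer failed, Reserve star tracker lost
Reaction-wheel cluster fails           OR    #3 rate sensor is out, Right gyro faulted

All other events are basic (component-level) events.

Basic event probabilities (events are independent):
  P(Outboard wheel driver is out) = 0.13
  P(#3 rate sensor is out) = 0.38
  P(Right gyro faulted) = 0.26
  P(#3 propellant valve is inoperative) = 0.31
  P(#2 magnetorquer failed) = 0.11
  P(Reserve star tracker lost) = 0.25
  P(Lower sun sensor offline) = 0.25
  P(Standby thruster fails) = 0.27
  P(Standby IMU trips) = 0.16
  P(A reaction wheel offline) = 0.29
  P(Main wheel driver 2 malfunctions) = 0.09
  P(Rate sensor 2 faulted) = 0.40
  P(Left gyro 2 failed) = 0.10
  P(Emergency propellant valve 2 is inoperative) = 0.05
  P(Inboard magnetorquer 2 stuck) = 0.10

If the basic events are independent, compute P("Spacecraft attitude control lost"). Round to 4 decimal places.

P(Reaction-wheel cluster fails) [OR] = 1 − (1−0.38) × (1−0.26) = 0.541200
P(Momentum path inoperative) [AND] = 0.11 × 0.25 = 0.027500
P(Thruster branch fails) [AND] = 0.027500 × 0.25 = 0.006875
P(Control loop fails) [OR] = 1 − (1−0.31) × (1−0.006875) × (1−0.27) = 0.499763
P(Backup chain fails) [OR] = 1 − (1−0.13) × (1−0.541200) × (1−0.499763) = 0.800327
P(Sensor suite down) [AND] = 0.29 × 0.09 = 0.026100
P(Reaction-wheel cluster 2 inoperative) [OR] = 1 − (1−0.16) × (1−0.026100) × (1−0.40) × (1−0.10) = 0.558239
P(Spacecraft attitude control lost) [AND] = 0.800327 × 0.558239 × 0.05 × 0.10 = 0.002234
Rounded to 4 decimal places: P(Spacecraft attitude control lost) ≈ 0.0022.

0.0022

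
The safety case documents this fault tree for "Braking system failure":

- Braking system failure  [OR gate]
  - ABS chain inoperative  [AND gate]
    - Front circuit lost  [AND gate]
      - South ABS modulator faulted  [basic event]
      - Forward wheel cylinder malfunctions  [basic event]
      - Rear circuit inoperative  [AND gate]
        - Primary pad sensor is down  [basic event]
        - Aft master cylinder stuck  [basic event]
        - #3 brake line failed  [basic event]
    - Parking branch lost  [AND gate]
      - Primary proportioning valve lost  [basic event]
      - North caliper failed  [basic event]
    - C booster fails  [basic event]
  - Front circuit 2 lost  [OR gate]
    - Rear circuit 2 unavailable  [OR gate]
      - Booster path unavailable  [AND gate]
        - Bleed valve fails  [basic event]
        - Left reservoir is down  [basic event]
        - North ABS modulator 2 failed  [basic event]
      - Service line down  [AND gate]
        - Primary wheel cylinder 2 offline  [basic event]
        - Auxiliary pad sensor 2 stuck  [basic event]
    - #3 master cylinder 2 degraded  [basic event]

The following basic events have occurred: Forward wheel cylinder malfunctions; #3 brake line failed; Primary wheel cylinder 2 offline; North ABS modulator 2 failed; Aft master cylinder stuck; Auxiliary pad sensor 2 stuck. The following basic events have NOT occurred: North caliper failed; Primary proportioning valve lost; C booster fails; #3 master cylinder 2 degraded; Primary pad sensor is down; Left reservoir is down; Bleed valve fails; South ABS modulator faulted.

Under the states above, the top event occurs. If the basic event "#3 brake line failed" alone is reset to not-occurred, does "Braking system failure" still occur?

Yes

Counterfactual: set "#3 brake line failed" to not occurred.
Rear circuit inoperative [AND]: Primary pad sensor is down=not, Aft master cylinder stuck=occurs, #3 brake line failed=not → not all inputs occur → does not occur.
Front circuit lost [AND]: South ABS modulator faulted=not, Forward wheel cylinder malfunctions=occurs, Rear circuit inoperative=not → not all inputs occur → does not occur.
Parking branch lost [AND]: Primary proportioning valve lost=not, North caliper failed=not → not all inputs occur → does not occur.
ABS chain inoperative [AND]: Front circuit lost=not, Parking branch lost=not, C booster fails=not → not all inputs occur → does not occur.
Booster path unavailable [AND]: Bleed valve fails=not, Left reservoir is down=not, North ABS modulator 2 failed=occurs → not all inputs occur → does not occur.
Service line down [AND]: Primary wheel cylinder 2 offline=occurs, Auxiliary pad sensor 2 stuck=occurs → all inputs occur → occurs.
Rear circuit 2 unavailable [OR]: Booster path unavailable=not, Service line down=occurs → at least one input occurs → occurs.
Front circuit 2 lost [OR]: Rear circuit 2 unavailable=occurs, #3 master cylinder 2 degraded=not → at least one input occurs → occurs.
Braking system failure [OR]: ABS chain inoperative=not, Front circuit 2 lost=occurs → at least one input occurs → occurs.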